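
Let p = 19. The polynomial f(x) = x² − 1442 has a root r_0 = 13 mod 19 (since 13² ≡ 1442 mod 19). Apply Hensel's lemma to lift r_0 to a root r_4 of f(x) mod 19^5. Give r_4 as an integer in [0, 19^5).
r_4 = 904964 (mod 2476099)

Hensel's recurrence: r_{i+1} = r_i − f(r_i)·(f′(r_i))^{-1} mod 19^{i+2}, with f′(x) = 2x. Iterate:
  r_0 = 13 (mod 19)
  r_1 = 298 (mod 361)
  r_2 = 6435 (mod 6859)
  r_3 = 123038 (mod 130321)
  r_4 = 904964 (mod 2476099)
Final: r_4 = 904964, and one checks f(r_4) ≡ 0 mod 19^5.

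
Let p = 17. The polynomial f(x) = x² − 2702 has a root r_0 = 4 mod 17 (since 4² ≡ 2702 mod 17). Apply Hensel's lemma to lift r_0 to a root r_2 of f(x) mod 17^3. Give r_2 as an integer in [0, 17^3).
r_2 = 412 (mod 4913)

Hensel's recurrence: r_{i+1} = r_i − f(r_i)·(f′(r_i))^{-1} mod 17^{i+2}, with f′(x) = 2x. Iterate:
  r_0 = 4 (mod 17)
  r_1 = 123 (mod 289)
  r_2 = 412 (mod 4913)
Final: r_2 = 412, and one checks f(r_2) ≡ 0 mod 17^3.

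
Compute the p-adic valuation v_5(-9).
v_5(-9) = 0

v_5(n) is the largest exponent k such that 5^k divides n. Factor out: -9 = -5^0 · 9. (Sign doesn't affect v_p.) So v_5(-9) = 0.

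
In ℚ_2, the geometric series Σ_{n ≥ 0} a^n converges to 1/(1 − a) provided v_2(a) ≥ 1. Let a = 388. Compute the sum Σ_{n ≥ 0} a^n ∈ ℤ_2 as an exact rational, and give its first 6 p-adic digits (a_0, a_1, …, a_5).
Σ a^n = 1/(1 − a) = -1/387;  first 6 digits = (1, 0, 1, 0, 1, 0)

v_2(a) = 2 ≥ 1, so the series converges in ℤ_2 to 1/(1 − a) = 1/(1 − 388) = -1/387. Expand this rational in ℤ_2: compute digits iteratively via d_i = x_i mod 2, x_{i+1} = (x_i − d_i)/2. The first 6 digits are (1, 0, 1, 0, 1, 0).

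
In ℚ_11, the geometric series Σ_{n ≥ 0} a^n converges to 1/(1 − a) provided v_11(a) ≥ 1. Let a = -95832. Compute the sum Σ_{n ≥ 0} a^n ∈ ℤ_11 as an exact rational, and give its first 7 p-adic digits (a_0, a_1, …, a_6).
Σ a^n = 1/(1 − a) = 1/95833;  first 7 digits = (1, 0, 0, 5, 4, 10, 2)

v_11(a) = 3 ≥ 1, so the series converges in ℤ_11 to 1/(1 − a) = 1/(1 − (-95832)) = 1/95833. Expand this rational in ℤ_11: compute digits iteratively via d_i = x_i mod 11, x_{i+1} = (x_i − d_i)/11. The first 7 digits are (1, 0, 0, 5, 4, 10, 2).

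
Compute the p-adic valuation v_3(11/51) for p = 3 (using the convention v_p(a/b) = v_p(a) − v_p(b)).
v_3(11/51) = -1

Factor powers of 3 from the numerator and denominator of the reduced fraction: 11 = 3^0 · 11 and 51 = 3^1 · 17. Apply v_p(a/b) = v_p(a) − v_p(b): v_3(11/51) = 0 − 1 = -1.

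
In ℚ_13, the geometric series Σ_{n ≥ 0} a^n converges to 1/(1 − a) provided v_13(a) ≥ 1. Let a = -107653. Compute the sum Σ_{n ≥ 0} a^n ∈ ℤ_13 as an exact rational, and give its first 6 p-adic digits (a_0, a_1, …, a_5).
Σ a^n = 1/(1 − a) = 1/107654;  first 6 digits = (1, 0, 0, 3, 9, 12)

v_13(a) = 3 ≥ 1, so the series converges in ℤ_13 to 1/(1 − a) = 1/(1 − (-107653)) = 1/107654. Expand this rational in ℤ_13: compute digits iteratively via d_i = x_i mod 13, x_{i+1} = (x_i − d_i)/13. The first 6 digits are (1, 0, 0, 3, 9, 12).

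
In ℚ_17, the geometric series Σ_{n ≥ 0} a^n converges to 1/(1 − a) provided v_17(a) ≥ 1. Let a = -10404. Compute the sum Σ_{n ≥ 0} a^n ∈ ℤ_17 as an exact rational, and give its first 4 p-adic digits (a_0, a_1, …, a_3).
Σ a^n = 1/(1 − a) = 1/10405;  first 4 digits = (1, 0, 15, 14)

v_17(a) = 2 ≥ 1, so the series converges in ℤ_17 to 1/(1 − a) = 1/(1 − (-10404)) = 1/10405. Expand this rational in ℤ_17: compute digits iteratively via d_i = x_i mod 17, x_{i+1} = (x_i − d_i)/17. The first 4 digits are (1, 0, 15, 14).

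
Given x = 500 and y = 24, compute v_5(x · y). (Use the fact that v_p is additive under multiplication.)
v_5(12000) = 3

v_p(x) = 3 (factor: 500 = 5^3 · 4); v_p(y) = 0 (factor: 24 = 5^0 · 24). Additivity: v_p(xy) = v_p(x) + v_p(y) = 3 + 0 = 3. (Direct check: xy = 12000 = 5^3 · (96).)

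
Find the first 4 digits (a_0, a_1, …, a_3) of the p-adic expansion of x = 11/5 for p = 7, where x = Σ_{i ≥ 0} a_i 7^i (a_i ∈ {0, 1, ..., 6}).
(a_0, …, a_3) = (5, 1, 4, 5)

v_7(11/5) = 0 (numerator and denominator both coprime to 7), so x ∈ ℤ_7^×. Compute digits iteratively via a_i = x_i mod 7, x_{i+1} = (x_i − a_i)/7, with x_0 = x:
  x_0 = 11/5;  a_0 = 5;  x_1 = (x_0 − 5)/7 = -2/5
  x_1 = -2/5;  a_1 = 1;  x_2 = (x_1 − 1)/7 = -1/5
  x_2 = -1/5;  a_2 = 4;  x_3 = (x_2 − 4)/7 = -3/5
  x_3 = -3/5;  a_3 = 5;  x_4 = (x_3 − 5)/7 = -4/5
Digits: (5, 1, 4, 5).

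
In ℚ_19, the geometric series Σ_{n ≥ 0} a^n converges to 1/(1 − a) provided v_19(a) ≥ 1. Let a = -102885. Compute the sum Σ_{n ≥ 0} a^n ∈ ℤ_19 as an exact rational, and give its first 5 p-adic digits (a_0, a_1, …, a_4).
Σ a^n = 1/(1 − a) = 1/102886;  first 5 digits = (1, 0, 0, 4, 18)

v_19(a) = 3 ≥ 1, so the series converges in ℤ_19 to 1/(1 − a) = 1/(1 − (-102885)) = 1/102886. Expand this rational in ℤ_19: compute digits iteratively via d_i = x_i mod 19, x_{i+1} = (x_i − d_i)/19. The first 5 digits are (1, 0, 0, 4, 18).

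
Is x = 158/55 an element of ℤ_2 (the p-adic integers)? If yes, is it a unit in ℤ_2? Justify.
x ∈ ℤ_2 but not a unit; v_2(x) = 1 > 0

ℤ_2 = {x ∈ ℚ_2 : v_2(x) ≥ 0} and ℤ_2^× = {x ∈ ℤ_2 : v_2(x) = 0}. Here v_2(158/55) = v_2(num) − v_2(den) = 1; compare against these criteria.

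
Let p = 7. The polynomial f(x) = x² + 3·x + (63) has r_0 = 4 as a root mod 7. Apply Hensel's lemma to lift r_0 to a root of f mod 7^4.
r_3 = 2223 (mod 2401)

Hensel: r_{i+1} = r_i − f(r_i)·(f′(r_i))^{-1} mod 7^{i+2}, f′(x) = 2x + 3. Iterate:
  r_0 = 4 (mod 7)
  r_1 = 18 (mod 49)
  r_2 = 165 (mod 343)
  r_3 = 2223 (mod 2401)
Final: r = 2223 satisfies f(r) ≡ 0 mod 7^4.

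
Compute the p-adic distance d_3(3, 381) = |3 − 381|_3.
d_3(3, 381) = 1/27

Step 1 — x − y = 3 − 381 = -378. Step 2 — v_3(-378) = 3 (factor: -378 = −(3^3 · 14); the sign does not affect v_p). Step 3 — |x − y|_3 = 3^{-3} = 1/27.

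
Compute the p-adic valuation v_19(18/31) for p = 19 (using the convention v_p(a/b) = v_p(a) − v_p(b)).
v_19(18/31) = 0

Factor powers of 19 from the numerator and denominator of the reduced fraction: 18 = 19^0 · 18 and 31 = 19^0 · 31. Apply v_p(a/b) = v_p(a) − v_p(b): v_19(18/31) = 0 − 0 = 0.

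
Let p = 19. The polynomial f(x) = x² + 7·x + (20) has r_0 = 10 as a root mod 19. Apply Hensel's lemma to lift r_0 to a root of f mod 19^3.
r_2 = 2062 (mod 6859)

Hensel: r_{i+1} = r_i − f(r_i)·(f′(r_i))^{-1} mod 19^{i+2}, f′(x) = 2x + 7. Iterate:
  r_0 = 10 (mod 19)
  r_1 = 257 (mod 361)
  r_2 = 2062 (mod 6859)
Final: r = 2062 satisfies f(r) ≡ 0 mod 19^3.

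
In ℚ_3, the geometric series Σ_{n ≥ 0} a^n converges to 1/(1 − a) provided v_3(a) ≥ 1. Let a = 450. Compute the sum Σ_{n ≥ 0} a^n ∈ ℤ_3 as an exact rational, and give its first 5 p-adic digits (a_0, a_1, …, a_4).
Σ a^n = 1/(1 − a) = -1/449;  first 5 digits = (1, 0, 2, 1, 0)

v_3(a) = 2 ≥ 1, so the series converges in ℤ_3 to 1/(1 − a) = 1/(1 − 450) = -1/449. Expand this rational in ℤ_3: compute digits iteratively via d_i = x_i mod 3, x_{i+1} = (x_i − d_i)/3. The first 5 digits are (1, 0, 2, 1, 0).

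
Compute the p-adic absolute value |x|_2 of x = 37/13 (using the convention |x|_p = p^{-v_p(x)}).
|37/13|_2 = 1

Step 1 — compute v_2(x) by factoring powers of 2 out of the numerator and denominator: v_2(37/13) = 0. Step 2 — apply |x|_p = p^{-v_p(x)} = 2^{0} = 1.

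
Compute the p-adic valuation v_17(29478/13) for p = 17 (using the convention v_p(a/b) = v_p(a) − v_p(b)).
v_17(29478/13) = 3

Factor powers of 17 from the numerator and denominator of the reduced fraction: 29478 = 17^3 · 6 and 13 = 17^0 · 13. Apply v_p(a/b) = v_p(a) − v_p(b): v_17(29478/13) = 3 − 0 = 3.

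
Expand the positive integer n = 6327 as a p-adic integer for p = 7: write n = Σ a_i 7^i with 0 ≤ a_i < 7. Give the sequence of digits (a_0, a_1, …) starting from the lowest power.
(a_0, a_1, …) = (6, 0, 3, 4, 2)

Repeated division by 7 gives the digits low-to-high: 6327 = 6 + 3·7^2 + 4·7^3 + 2·7^4. Digit sequence: (6, 0, 3, 4, 2).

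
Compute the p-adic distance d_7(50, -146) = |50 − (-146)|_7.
d_7(50, -146) = 1/49

Step 1 — x − y = 50 − (-146) = 196. Step 2 — v_7(196) = 2 (factor: 196 = (7^2 · 4); the sign does not affect v_p). Step 3 — |x − y|_7 = 7^{-2} = 1/49.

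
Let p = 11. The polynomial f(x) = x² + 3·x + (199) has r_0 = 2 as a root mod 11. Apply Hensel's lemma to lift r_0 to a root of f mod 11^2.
r_1 = 24 (mod 121)

Hensel: r_{i+1} = r_i − f(r_i)·(f′(r_i))^{-1} mod 11^{i+2}, f′(x) = 2x + 3. Iterate:
  r_0 = 2 (mod 11)
  r_1 = 24 (mod 121)
Final: r = 24 satisfies f(r) ≡ 0 mod 11^2.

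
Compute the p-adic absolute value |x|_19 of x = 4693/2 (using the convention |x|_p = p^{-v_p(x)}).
|4693/2|_19 = 1/361

Step 1 — compute v_19(x) by factoring powers of 19 out of the numerator and denominator: v_19(4693/2) = 2. Step 2 — apply |x|_p = p^{-v_p(x)} = 19^{-2} = 1/361.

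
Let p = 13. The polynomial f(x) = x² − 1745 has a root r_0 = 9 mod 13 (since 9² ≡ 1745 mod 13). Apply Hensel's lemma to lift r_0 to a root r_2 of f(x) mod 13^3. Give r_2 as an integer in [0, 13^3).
r_2 = 139 (mod 2197)

Hensel's recurrence: r_{i+1} = r_i − f(r_i)·(f′(r_i))^{-1} mod 13^{i+2}, with f′(x) = 2x. Iterate:
  r_0 = 9 (mod 13)
  r_1 = 139 (mod 169)
  r_2 = 139 (mod 2197)
Final: r_2 = 139, and one checks f(r_2) ≡ 0 mod 13^3.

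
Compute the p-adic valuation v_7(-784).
v_7(-784) = 2

v_7(n) is the largest exponent k such that 7^k divides n. Factor out: -784 = -7^2 · 16. (Sign doesn't affect v_p.) So v_7(-784) = 2.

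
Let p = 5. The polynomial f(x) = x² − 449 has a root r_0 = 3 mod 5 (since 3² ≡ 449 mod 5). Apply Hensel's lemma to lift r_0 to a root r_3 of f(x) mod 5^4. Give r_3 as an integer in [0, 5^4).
r_3 = 143 (mod 625)

Hensel's recurrence: r_{i+1} = r_i − f(r_i)·(f′(r_i))^{-1} mod 5^{i+2}, with f′(x) = 2x. Iterate:
  r_0 = 3 (mod 5)
  r_1 = 18 (mod 25)
  r_2 = 18 (mod 125)
  r_3 = 143 (mod 625)
Final: r_3 = 143, and one checks f(r_3) ≡ 0 mod 5^4.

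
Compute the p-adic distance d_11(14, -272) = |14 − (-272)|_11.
d_11(14, -272) = 1/11

Step 1 — x − y = 14 − (-272) = 286. Step 2 — v_11(286) = 1 (factor: 286 = (11^1 · 26); the sign does not affect v_p). Step 3 — |x − y|_11 = 11^{-1} = 1/11.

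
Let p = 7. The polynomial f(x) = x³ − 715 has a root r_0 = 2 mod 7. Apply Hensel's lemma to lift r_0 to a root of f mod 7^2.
r_1 = 16 (mod 49)

Hensel: r_{i+1} = r_i − f(r_i)/f′(r_i) mod 7^{i+2}, where f′(x) = 3x². Iterate:
  r_0 = 2 (mod 7)
  r_1 = 16 (mod 49)
Final: r = 16 with f(r) ≡ 0 mod 7^2.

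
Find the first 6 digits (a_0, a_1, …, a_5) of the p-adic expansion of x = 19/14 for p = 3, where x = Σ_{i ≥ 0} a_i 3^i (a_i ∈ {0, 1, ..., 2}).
(a_0, …, a_5) = (2, 0, 1, 2, 2, 1)

v_3(19/14) = 0 (numerator and denominator both coprime to 3), so x ∈ ℤ_3^×. Compute digits iteratively via a_i = x_i mod 3, x_{i+1} = (x_i − a_i)/3, with x_0 = x:
  x_0 = 19/14;  a_0 = 2;  x_1 = (x_0 − 2)/3 = -3/14
  x_1 = -3/14;  a_1 = 0;  x_2 = (x_1 − 0)/3 = -1/14
  x_2 = -1/14;  a_2 = 1;  x_3 = (x_2 − 1)/3 = -5/14
  x_3 = -5/14;  a_3 = 2;  x_4 = (x_3 − 2)/3 = -11/14
  x_4 = -11/14;  a_4 = 2;  x_5 = (x_4 − 2)/3 = -13/14
  x_5 = -13/14;  a_5 = 1;  x_6 = (x_5 − 1)/3 = -9/14
Digits: (2, 0, 1, 2, 2, 1).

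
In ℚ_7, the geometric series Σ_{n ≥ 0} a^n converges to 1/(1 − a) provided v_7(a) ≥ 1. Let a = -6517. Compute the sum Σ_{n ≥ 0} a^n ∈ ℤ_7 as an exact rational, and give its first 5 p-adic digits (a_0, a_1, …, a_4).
Σ a^n = 1/(1 − a) = 1/6518;  first 5 digits = (1, 0, 0, 2, 4)

v_7(a) = 3 ≥ 1, so the series converges in ℤ_7 to 1/(1 − a) = 1/(1 − (-6517)) = 1/6518. Expand this rational in ℤ_7: compute digits iteratively via d_i = x_i mod 7, x_{i+1} = (x_i − d_i)/7. The first 5 digits are (1, 0, 0, 2, 4).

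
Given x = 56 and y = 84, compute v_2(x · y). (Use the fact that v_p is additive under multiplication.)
v_2(4704) = 5

v_p(x) = 3 (factor: 56 = 2^3 · 7); v_p(y) = 2 (factor: 84 = 2^2 · 21). Additivity: v_p(xy) = v_p(x) + v_p(y) = 3 + 2 = 5. (Direct check: xy = 4704 = 2^5 · (147).)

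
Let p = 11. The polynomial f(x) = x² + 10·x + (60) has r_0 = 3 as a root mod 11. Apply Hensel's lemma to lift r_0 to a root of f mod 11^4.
r_3 = 2621 (mod 14641)

Hensel: r_{i+1} = r_i − f(r_i)·(f′(r_i))^{-1} mod 11^{i+2}, f′(x) = 2x + 10. Iterate:
  r_0 = 3 (mod 11)
  r_1 = 80 (mod 121)
  r_2 = 1290 (mod 1331)
  r_3 = 2621 (mod 14641)
Final: r = 2621 satisfies f(r) ≡ 0 mod 11^4.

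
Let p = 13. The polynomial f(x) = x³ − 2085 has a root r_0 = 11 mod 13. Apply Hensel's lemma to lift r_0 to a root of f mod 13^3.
r_2 = 271 (mod 2197)

Hensel: r_{i+1} = r_i − f(r_i)/f′(r_i) mod 13^{i+2}, where f′(x) = 3x². Iterate:
  r_0 = 11 (mod 13)
  r_1 = 102 (mod 169)
  r_2 = 271 (mod 2197)
Final: r = 271 with f(r) ≡ 0 mod 13^3.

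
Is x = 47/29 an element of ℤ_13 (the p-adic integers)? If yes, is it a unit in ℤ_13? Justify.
x ∈ ℤ_13^× (unit); v_13(x) = 0

ℤ_13 = {x ∈ ℚ_13 : v_13(x) ≥ 0} and ℤ_13^× = {x ∈ ℤ_13 : v_13(x) = 0}. Here v_13(47/29) = v_13(num) − v_13(den) = 0; compare against these criteria.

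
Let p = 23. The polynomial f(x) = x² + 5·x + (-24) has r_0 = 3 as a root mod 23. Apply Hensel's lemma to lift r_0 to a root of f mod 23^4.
r_3 = 3 (mod 279841)

Hensel: r_{i+1} = r_i − f(r_i)·(f′(r_i))^{-1} mod 23^{i+2}, f′(x) = 2x + 5. Iterate:
  r_0 = 3 (mod 23)
  r_1 = 3 (mod 529)
  r_2 = 3 (mod 12167)
  r_3 = 3 (mod 279841)
Final: r = 3 satisfies f(r) ≡ 0 mod 23^4.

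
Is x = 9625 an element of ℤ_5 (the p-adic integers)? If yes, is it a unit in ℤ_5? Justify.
x ∈ ℤ_5 but not a unit; v_5(x) = 3 > 0

ℤ_5 = {x ∈ ℚ_5 : v_5(x) ≥ 0} and ℤ_5^× = {x ∈ ℤ_5 : v_5(x) = 0}. Here v_5(9625) = v_5(num) − v_5(den) = 3; compare against these criteria.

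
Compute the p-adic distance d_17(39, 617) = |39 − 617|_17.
d_17(39, 617) = 1/289

Step 1 — x − y = 39 − 617 = -578. Step 2 — v_17(-578) = 2 (factor: -578 = −(17^2 · 2); the sign does not affect v_p). Step 3 — |x − y|_17 = 17^{-2} = 1/289.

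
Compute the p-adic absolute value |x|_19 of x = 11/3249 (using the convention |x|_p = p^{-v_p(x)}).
|11/3249|_19 = 361

Step 1 — compute v_19(x) by factoring powers of 19 out of the numerator and denominator: v_19(11/3249) = -2. Step 2 — apply |x|_p = p^{-v_p(x)} = 19^{2} = 361.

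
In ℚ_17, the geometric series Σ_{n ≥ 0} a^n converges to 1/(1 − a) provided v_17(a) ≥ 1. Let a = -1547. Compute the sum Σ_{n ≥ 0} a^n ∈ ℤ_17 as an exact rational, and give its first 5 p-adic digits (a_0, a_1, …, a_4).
Σ a^n = 1/(1 − a) = 1/1548;  first 5 digits = (1, 11, 13, 15, 6)

v_17(a) = 1 ≥ 1, so the series converges in ℤ_17 to 1/(1 − a) = 1/(1 − (-1547)) = 1/1548. Expand this rational in ℤ_17: compute digits iteratively via d_i = x_i mod 17, x_{i+1} = (x_i − d_i)/17. The first 5 digits are (1, 11, 13, 15, 6).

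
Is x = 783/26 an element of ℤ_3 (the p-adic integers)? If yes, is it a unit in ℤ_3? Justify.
x ∈ ℤ_3 but not a unit; v_3(x) = 3 > 0

ℤ_3 = {x ∈ ℚ_3 : v_3(x) ≥ 0} and ℤ_3^× = {x ∈ ℤ_3 : v_3(x) = 0}. Here v_3(783/26) = v_3(num) − v_3(den) = 3; compare against these criteria.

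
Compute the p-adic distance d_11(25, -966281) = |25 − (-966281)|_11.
d_11(25, -966281) = 1/161051

Step 1 — x − y = 25 − (-966281) = 966306. Step 2 — v_11(966306) = 5 (factor: 966306 = (11^5 · 6); the sign does not affect v_p). Step 3 — |x − y|_11 = 11^{-5} = 1/161051.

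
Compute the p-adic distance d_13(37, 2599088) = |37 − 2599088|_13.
d_13(37, 2599088) = 1/371293

Step 1 — x − y = 37 − 2599088 = -2599051. Step 2 — v_13(-2599051) = 5 (factor: -2599051 = −(13^5 · 7); the sign does not affect v_p). Step 3 — |x − y|_13 = 13^{-5} = 1/371293.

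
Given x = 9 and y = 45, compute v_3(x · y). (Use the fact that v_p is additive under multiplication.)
v_3(405) = 4

v_p(x) = 2 (factor: 9 = 3^2 · 1); v_p(y) = 2 (factor: 45 = 3^2 · 5). Additivity: v_p(xy) = v_p(x) + v_p(y) = 2 + 2 = 4. (Direct check: xy = 405 = 3^4 · (5).)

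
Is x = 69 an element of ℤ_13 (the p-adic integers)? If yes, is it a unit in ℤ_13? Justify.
x ∈ ℤ_13^× (unit); v_13(x) = 0

ℤ_13 = {x ∈ ℚ_13 : v_13(x) ≥ 0} and ℤ_13^× = {x ∈ ℤ_13 : v_13(x) = 0}. Here v_13(69) = v_13(num) − v_13(den) = 0; compare against these criteria.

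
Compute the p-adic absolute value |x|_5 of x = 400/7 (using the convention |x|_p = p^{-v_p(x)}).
|400/7|_5 = 1/25

Step 1 — compute v_5(x) by factoring powers of 5 out of the numerator and denominator: v_5(400/7) = 2. Step 2 — apply |x|_p = p^{-v_p(x)} = 5^{-2} = 1/25.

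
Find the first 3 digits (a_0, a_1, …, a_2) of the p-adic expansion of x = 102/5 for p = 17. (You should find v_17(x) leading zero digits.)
(a_0, …, a_2) = (0, 8, 3)

v_17(102/5) = 1, so a_0 = ... = a_0 = 0. Factor out: x = 17^1 · u with u = 6/5 a unit in ℤ_17. Expand u iteratively via a_{v+i} = u_i mod 17, u_{i+1} = (u_i − a_{v+i})/17:
  u_0 = 6/5;  a_1 = 8;  u_1 = (u_0 − 8)/17 = -2/5
  u_1 = -2/5;  a_2 = 3;  u_2 = (u_1 − 3)/17 = -1/5
Digits: (0, 8, 3).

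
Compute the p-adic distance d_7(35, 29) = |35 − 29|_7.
d_7(35, 29) = 1

Step 1 — x − y = 35 − 29 = 6. Step 2 — v_7(6) = 0 (factor: 6 = (7^0 · 6); the sign does not affect v_p). Step 3 — |x − y|_7 = 7^{0} = 1.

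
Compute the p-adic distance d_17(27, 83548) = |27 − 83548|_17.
d_17(27, 83548) = 1/83521

Step 1 — x − y = 27 − 83548 = -83521. Step 2 — v_17(-83521) = 4 (factor: -83521 = −(17^4 · 1); the sign does not affect v_p). Step 3 — |x − y|_17 = 17^{-4} = 1/83521.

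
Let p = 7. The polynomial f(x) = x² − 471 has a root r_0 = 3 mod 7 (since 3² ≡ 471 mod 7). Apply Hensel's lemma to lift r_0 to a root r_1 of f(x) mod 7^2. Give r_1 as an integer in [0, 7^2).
r_1 = 31 (mod 49)

Hensel's recurrence: r_{i+1} = r_i − f(r_i)·(f′(r_i))^{-1} mod 7^{i+2}, with f′(x) = 2x. Iterate:
  r_0 = 3 (mod 7)
  r_1 = 31 (mod 49)
Final: r_1 = 31, and one checks f(r_1) ≡ 0 mod 7^2.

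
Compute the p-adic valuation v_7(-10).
v_7(-10) = 0

v_7(n) is the largest exponent k such that 7^k divides n. Factor out: -10 = -7^0 · 10. (Sign doesn't affect v_p.) So v_7(-10) = 0.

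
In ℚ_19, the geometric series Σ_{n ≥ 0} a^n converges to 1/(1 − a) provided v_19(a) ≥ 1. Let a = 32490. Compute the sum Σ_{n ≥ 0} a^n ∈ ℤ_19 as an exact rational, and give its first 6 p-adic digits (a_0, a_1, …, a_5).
Σ a^n = 1/(1 − a) = -1/32489;  first 6 digits = (1, 0, 14, 4, 6, 8)

v_19(a) = 2 ≥ 1, so the series converges in ℤ_19 to 1/(1 − a) = 1/(1 − 32490) = -1/32489. Expand this rational in ℤ_19: compute digits iteratively via d_i = x_i mod 19, x_{i+1} = (x_i − d_i)/19. The first 6 digits are (1, 0, 14, 4, 6, 8).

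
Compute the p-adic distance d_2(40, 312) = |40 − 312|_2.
d_2(40, 312) = 1/16

Step 1 — x − y = 40 − 312 = -272. Step 2 — v_2(-272) = 4 (factor: -272 = −(2^4 · 17); the sign does not affect v_p). Step 3 — |x − y|_2 = 2^{-4} = 1/16.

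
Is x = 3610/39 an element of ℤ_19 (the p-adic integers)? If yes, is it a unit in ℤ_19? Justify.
x ∈ ℤ_19 but not a unit; v_19(x) = 2 > 0

ℤ_19 = {x ∈ ℚ_19 : v_19(x) ≥ 0} and ℤ_19^× = {x ∈ ℤ_19 : v_19(x) = 0}. Here v_19(3610/39) = v_19(num) − v_19(den) = 2; compare against these criteria.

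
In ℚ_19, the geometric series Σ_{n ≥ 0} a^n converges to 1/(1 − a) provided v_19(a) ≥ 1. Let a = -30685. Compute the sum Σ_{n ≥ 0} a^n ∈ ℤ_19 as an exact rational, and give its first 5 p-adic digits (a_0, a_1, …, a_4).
Σ a^n = 1/(1 − a) = 1/30686;  first 5 digits = (1, 0, 10, 14, 4)

v_19(a) = 2 ≥ 1, so the series converges in ℤ_19 to 1/(1 − a) = 1/(1 − (-30685)) = 1/30686. Expand this rational in ℤ_19: compute digits iteratively via d_i = x_i mod 19, x_{i+1} = (x_i − d_i)/19. The first 5 digits are (1, 0, 10, 14, 4).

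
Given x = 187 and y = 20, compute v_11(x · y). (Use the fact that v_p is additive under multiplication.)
v_11(3740) = 1

v_p(x) = 1 (factor: 187 = 11^1 · 17); v_p(y) = 0 (factor: 20 = 11^0 · 20). Additivity: v_p(xy) = v_p(x) + v_p(y) = 1 + 0 = 1. (Direct check: xy = 3740 = 11^1 · (340).)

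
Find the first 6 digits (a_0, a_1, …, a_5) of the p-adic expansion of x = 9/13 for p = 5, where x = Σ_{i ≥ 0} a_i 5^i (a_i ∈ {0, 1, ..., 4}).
(a_0, …, a_5) = (3, 3, 2, 1, 2, 3)

v_5(9/13) = 0 (numerator and denominator both coprime to 5), so x ∈ ℤ_5^×. Compute digits iteratively via a_i = x_i mod 5, x_{i+1} = (x_i − a_i)/5, with x_0 = x:
  x_0 = 9/13;  a_0 = 3;  x_1 = (x_0 − 3)/5 = -6/13
  x_1 = -6/13;  a_1 = 3;  x_2 = (x_1 − 3)/5 = -9/13
  x_2 = -9/13;  a_2 = 2;  x_3 = (x_2 − 2)/5 = -7/13
  x_3 = -7/13;  a_3 = 1;  x_4 = (x_3 − 1)/5 = -4/13
  x_4 = -4/13;  a_4 = 2;  x_5 = (x_4 − 2)/5 = -6/13
  x_5 = -6/13;  a_5 = 3;  x_6 = (x_5 − 3)/5 = -9/13
Digits: (3, 3, 2, 1, 2, 3).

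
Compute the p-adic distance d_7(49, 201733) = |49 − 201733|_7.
d_7(49, 201733) = 1/16807

Step 1 — x − y = 49 − 201733 = -201684. Step 2 — v_7(-201684) = 5 (factor: -201684 = −(7^5 · 12); the sign does not affect v_p). Step 3 — |x − y|_7 = 7^{-5} = 1/16807.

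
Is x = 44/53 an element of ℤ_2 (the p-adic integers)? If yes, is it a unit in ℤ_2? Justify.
x ∈ ℤ_2 but not a unit; v_2(x) = 2 > 0

ℤ_2 = {x ∈ ℚ_2 : v_2(x) ≥ 0} and ℤ_2^× = {x ∈ ℤ_2 : v_2(x) = 0}. Here v_2(44/53) = v_2(num) − v_2(den) = 2; compare against these criteria.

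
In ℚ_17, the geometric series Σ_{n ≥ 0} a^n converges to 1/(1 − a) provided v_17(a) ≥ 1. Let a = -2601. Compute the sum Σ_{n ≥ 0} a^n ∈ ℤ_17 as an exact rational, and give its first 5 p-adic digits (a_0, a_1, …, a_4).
Σ a^n = 1/(1 − a) = 1/2602;  first 5 digits = (1, 0, 8, 16, 12)

v_17(a) = 2 ≥ 1, so the series converges in ℤ_17 to 1/(1 − a) = 1/(1 − (-2601)) = 1/2602. Expand this rational in ℤ_17: compute digits iteratively via d_i = x_i mod 17, x_{i+1} = (x_i − d_i)/17. The first 5 digits are (1, 0, 8, 16, 12).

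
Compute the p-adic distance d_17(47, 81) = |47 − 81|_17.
d_17(47, 81) = 1/17

Step 1 — x − y = 47 − 81 = -34. Step 2 — v_17(-34) = 1 (factor: -34 = −(17^1 · 2); the sign does not affect v_p). Step 3 — |x − y|_17 = 17^{-1} = 1/17.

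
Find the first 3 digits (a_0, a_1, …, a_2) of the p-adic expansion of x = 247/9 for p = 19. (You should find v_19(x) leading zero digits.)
(a_0, …, a_2) = (0, 12, 10)

v_19(247/9) = 1, so a_0 = ... = a_0 = 0. Factor out: x = 19^1 · u with u = 13/9 a unit in ℤ_19. Expand u iteratively via a_{v+i} = u_i mod 19, u_{i+1} = (u_i − a_{v+i})/19:
  u_0 = 13/9;  a_1 = 12;  u_1 = (u_0 − 12)/19 = -5/9
  u_1 = -5/9;  a_2 = 10;  u_2 = (u_1 − 10)/19 = -5/9
Digits: (0, 12, 10).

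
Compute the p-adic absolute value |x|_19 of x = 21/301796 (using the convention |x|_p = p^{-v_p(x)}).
|21/301796|_19 = 6859

Step 1 — compute v_19(x) by factoring powers of 19 out of the numerator and denominator: v_19(21/301796) = -3. Step 2 — apply |x|_p = p^{-v_p(x)} = 19^{3} = 6859.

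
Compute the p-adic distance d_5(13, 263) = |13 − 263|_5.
d_5(13, 263) = 1/125

Step 1 — x − y = 13 − 263 = -250. Step 2 — v_5(-250) = 3 (factor: -250 = −(5^3 · 2); the sign does not affect v_p). Step 3 — |x − y|_5 = 5^{-3} = 1/125.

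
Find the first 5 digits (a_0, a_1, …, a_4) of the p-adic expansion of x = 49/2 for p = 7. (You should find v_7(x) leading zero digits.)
(a_0, …, a_4) = (0, 0, 4, 3, 3)

v_7(49/2) = 2, so a_0 = ... = a_1 = 0. Factor out: x = 7^2 · u with u = 1/2 a unit in ℤ_7. Expand u iteratively via a_{v+i} = u_i mod 7, u_{i+1} = (u_i − a_{v+i})/7:
  u_0 = 1/2;  a_2 = 4;  u_1 = (u_0 − 4)/7 = -1/2
  u_1 = -1/2;  a_3 = 3;  u_2 = (u_1 − 3)/7 = -1/2
  u_2 = -1/2;  a_4 = 3;  u_3 = (u_2 − 3)/7 = -1/2
Digits: (0, 0, 4, 3, 3).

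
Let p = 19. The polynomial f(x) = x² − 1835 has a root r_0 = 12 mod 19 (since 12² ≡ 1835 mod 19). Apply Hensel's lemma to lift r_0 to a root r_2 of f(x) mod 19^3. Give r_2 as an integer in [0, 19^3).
r_2 = 278 (mod 6859)

Hensel's recurrence: r_{i+1} = r_i − f(r_i)·(f′(r_i))^{-1} mod 19^{i+2}, with f′(x) = 2x. Iterate:
  r_0 = 12 (mod 19)
  r_1 = 278 (mod 361)
  r_2 = 278 (mod 6859)
Final: r_2 = 278, and one checks f(r_2) ≡ 0 mod 19^3.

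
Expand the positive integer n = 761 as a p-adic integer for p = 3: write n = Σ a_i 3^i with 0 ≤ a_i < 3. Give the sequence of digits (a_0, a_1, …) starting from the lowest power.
(a_0, a_1, …) = (2, 1, 0, 1, 0, 0, 1)

Repeated division by 3 gives the digits low-to-high: 761 = 2 + 1·3^1 + 1·3^3 + 1·3^6. Digit sequence: (2, 1, 0, 1, 0, 0, 1).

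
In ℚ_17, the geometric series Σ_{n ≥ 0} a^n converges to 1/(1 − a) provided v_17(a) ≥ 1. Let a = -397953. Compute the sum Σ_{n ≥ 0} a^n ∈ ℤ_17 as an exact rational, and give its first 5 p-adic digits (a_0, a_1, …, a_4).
Σ a^n = 1/(1 − a) = 1/397954;  first 5 digits = (1, 0, 0, 4, 12)

v_17(a) = 3 ≥ 1, so the series converges in ℤ_17 to 1/(1 − a) = 1/(1 − (-397953)) = 1/397954. Expand this rational in ℤ_17: compute digits iteratively via d_i = x_i mod 17, x_{i+1} = (x_i − d_i)/17. The first 5 digits are (1, 0, 0, 4, 12).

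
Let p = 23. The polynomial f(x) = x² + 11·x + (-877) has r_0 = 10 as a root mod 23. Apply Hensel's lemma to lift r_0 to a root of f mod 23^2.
r_1 = 424 (mod 529)

Hensel: r_{i+1} = r_i − f(r_i)·(f′(r_i))^{-1} mod 23^{i+2}, f′(x) = 2x + 11. Iterate:
  r_0 = 10 (mod 23)
  r_1 = 424 (mod 529)
Final: r = 424 satisfies f(r) ≡ 0 mod 23^2.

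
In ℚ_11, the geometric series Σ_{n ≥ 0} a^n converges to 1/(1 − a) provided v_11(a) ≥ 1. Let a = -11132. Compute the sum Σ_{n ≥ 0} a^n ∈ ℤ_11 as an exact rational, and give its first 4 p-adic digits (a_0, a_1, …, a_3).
Σ a^n = 1/(1 − a) = 1/11133;  first 4 digits = (1, 0, 7, 2)

v_11(a) = 2 ≥ 1, so the series converges in ℤ_11 to 1/(1 − a) = 1/(1 − (-11132)) = 1/11133. Expand this rational in ℤ_11: compute digits iteratively via d_i = x_i mod 11, x_{i+1} = (x_i − d_i)/11. The first 4 digits are (1, 0, 7, 2).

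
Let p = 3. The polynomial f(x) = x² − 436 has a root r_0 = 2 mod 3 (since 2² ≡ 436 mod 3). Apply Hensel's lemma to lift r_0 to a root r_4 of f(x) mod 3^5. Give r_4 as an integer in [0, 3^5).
r_4 = 110 (mod 243)

Hensel's recurrence: r_{i+1} = r_i − f(r_i)·(f′(r_i))^{-1} mod 3^{i+2}, with f′(x) = 2x. Iterate:
  r_0 = 2 (mod 3)
  r_1 = 2 (mod 9)
  r_2 = 2 (mod 27)
  r_3 = 29 (mod 81)
  r_4 = 110 (mod 243)
Final: r_4 = 110, and one checks f(r_4) ≡ 0 mod 3^5.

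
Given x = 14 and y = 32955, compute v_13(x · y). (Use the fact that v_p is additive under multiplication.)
v_13(461370) = 3

v_p(x) = 0 (factor: 14 = 13^0 · 14); v_p(y) = 3 (factor: 32955 = 13^3 · 15). Additivity: v_p(xy) = v_p(x) + v_p(y) = 0 + 3 = 3. (Direct check: xy = 461370 = 13^3 · (210).)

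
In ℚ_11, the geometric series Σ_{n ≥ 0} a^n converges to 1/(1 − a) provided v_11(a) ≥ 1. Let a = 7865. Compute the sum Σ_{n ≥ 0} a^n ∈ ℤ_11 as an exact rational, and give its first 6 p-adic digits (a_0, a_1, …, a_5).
Σ a^n = 1/(1 − a) = -1/7864;  first 6 digits = (1, 0, 10, 5, 1, 10)

v_11(a) = 2 ≥ 1, so the series converges in ℤ_11 to 1/(1 − a) = 1/(1 − 7865) = -1/7864. Expand this rational in ℤ_11: compute digits iteratively via d_i = x_i mod 11, x_{i+1} = (x_i − d_i)/11. The first 6 digits are (1, 0, 10, 5, 1, 10).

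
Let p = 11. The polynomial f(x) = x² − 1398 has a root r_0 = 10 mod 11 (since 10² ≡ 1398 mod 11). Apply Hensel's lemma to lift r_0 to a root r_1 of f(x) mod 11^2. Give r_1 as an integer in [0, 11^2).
r_1 = 87 (mod 121)

Hensel's recurrence: r_{i+1} = r_i − f(r_i)·(f′(r_i))^{-1} mod 11^{i+2}, with f′(x) = 2x. Iterate:
  r_0 = 10 (mod 11)
  r_1 = 87 (mod 121)
Final: r_1 = 87, and one checks f(r_1) ≡ 0 mod 11^2.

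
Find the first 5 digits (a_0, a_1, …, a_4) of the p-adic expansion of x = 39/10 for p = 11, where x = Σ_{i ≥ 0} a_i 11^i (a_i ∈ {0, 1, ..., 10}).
(a_0, …, a_4) = (5, 1, 1, 1, 1)

v_11(39/10) = 0 (numerator and denominator both coprime to 11), so x ∈ ℤ_11^×. Compute digits iteratively via a_i = x_i mod 11, x_{i+1} = (x_i − a_i)/11, with x_0 = x:
  x_0 = 39/10;  a_0 = 5;  x_1 = (x_0 − 5)/11 = -1/10
  x_1 = -1/10;  a_1 = 1;  x_2 = (x_1 − 1)/11 = -1/10
  x_2 = -1/10;  a_2 = 1;  x_3 = (x_2 − 1)/11 = -1/10
  x_3 = -1/10;  a_3 = 1;  x_4 = (x_3 − 1)/11 = -1/10
  x_4 = -1/10;  a_4 = 1;  x_5 = (x_4 − 1)/11 = -1/10
Digits: (5, 1, 1, 1, 1).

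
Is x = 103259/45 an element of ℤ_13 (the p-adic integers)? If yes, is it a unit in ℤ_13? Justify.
x ∈ ℤ_13 but not a unit; v_13(x) = 3 > 0

ℤ_13 = {x ∈ ℚ_13 : v_13(x) ≥ 0} and ℤ_13^× = {x ∈ ℤ_13 : v_13(x) = 0}. Here v_13(103259/45) = v_13(num) − v_13(den) = 3; compare against these criteria.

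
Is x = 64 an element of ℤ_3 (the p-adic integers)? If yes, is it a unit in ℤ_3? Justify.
x ∈ ℤ_3^× (unit); v_3(x) = 0

ℤ_3 = {x ∈ ℚ_3 : v_3(x) ≥ 0} and ℤ_3^× = {x ∈ ℤ_3 : v_3(x) = 0}. Here v_3(64) = v_3(num) − v_3(den) = 0; compare against these criteria.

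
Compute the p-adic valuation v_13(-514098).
v_13(-514098) = 4

v_13(n) is the largest exponent k such that 13^k divides n. Factor out: -514098 = -13^4 · 18. (Sign doesn't affect v_p.) So v_13(-514098) = 4.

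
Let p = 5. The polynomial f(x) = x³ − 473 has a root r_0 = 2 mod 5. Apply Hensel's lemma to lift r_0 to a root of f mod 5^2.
r_1 = 22 (mod 25)

Hensel: r_{i+1} = r_i − f(r_i)/f′(r_i) mod 5^{i+2}, where f′(x) = 3x². Iterate:
  r_0 = 2 (mod 5)
  r_1 = 22 (mod 25)
Final: r = 22 with f(r) ≡ 0 mod 5^2.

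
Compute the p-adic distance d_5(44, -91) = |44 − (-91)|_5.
d_5(44, -91) = 1/5

Step 1 — x − y = 44 − (-91) = 135. Step 2 — v_5(135) = 1 (factor: 135 = (5^1 · 27); the sign does not affect v_p). Step 3 — |x − y|_5 = 5^{-1} = 1/5.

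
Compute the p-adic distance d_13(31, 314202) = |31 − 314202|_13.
d_13(31, 314202) = 1/28561

Step 1 — x − y = 31 − 314202 = -314171. Step 2 — v_13(-314171) = 4 (factor: -314171 = −(13^4 · 11); the sign does not affect v_p). Step 3 — |x − y|_13 = 13^{-4} = 1/28561.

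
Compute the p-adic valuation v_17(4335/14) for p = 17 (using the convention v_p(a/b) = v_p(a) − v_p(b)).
v_17(4335/14) = 2

Factor powers of 17 from the numerator and denominator of the reduced fraction: 4335 = 17^2 · 15 and 14 = 17^0 · 14. Apply v_p(a/b) = v_p(a) − v_p(b): v_17(4335/14) = 2 − 0 = 2.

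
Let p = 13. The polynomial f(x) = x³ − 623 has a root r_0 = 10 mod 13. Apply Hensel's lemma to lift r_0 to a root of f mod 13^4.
r_3 = 7407 (mod 28561)

Hensel: r_{i+1} = r_i − f(r_i)/f′(r_i) mod 13^{i+2}, where f′(x) = 3x². Iterate:
  r_0 = 10 (mod 13)
  r_1 = 140 (mod 169)
  r_2 = 816 (mod 2197)
  r_3 = 7407 (mod 28561)
Final: r = 7407 with f(r) ≡ 0 mod 13^4.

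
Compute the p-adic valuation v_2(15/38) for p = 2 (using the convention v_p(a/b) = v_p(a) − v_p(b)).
v_2(15/38) = -1

Factor powers of 2 from the numerator and denominator of the reduced fraction: 15 = 2^0 · 15 and 38 = 2^1 · 19. Apply v_p(a/b) = v_p(a) − v_p(b): v_2(15/38) = 0 − 1 = -1.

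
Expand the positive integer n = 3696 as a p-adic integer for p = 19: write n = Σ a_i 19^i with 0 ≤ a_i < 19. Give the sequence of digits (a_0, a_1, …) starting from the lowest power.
(a_0, a_1, …) = (10, 4, 10)

Repeated division by 19 gives the digits low-to-high: 3696 = 10 + 4·19^1 + 10·19^2. Digit sequence: (10, 4, 10).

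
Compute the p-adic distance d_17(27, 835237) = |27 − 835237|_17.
d_17(27, 835237) = 1/83521

Step 1 — x − y = 27 − 835237 = -835210. Step 2 — v_17(-835210) = 4 (factor: -835210 = −(17^4 · 10); the sign does not affect v_p). Step 3 — |x − y|_17 = 17^{-4} = 1/83521.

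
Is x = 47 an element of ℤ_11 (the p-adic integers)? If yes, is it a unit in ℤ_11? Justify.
x ∈ ℤ_11^× (unit); v_11(x) = 0

ℤ_11 = {x ∈ ℚ_11 : v_11(x) ≥ 0} and ℤ_11^× = {x ∈ ℤ_11 : v_11(x) = 0}. Here v_11(47) = v_11(num) − v_11(den) = 0; compare against these criteria.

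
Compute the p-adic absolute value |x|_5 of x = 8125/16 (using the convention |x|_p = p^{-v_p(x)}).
|8125/16|_5 = 1/625

Step 1 — compute v_5(x) by factoring powers of 5 out of the numerator and denominator: v_5(8125/16) = 4. Step 2 — apply |x|_p = p^{-v_p(x)} = 5^{-4} = 1/625.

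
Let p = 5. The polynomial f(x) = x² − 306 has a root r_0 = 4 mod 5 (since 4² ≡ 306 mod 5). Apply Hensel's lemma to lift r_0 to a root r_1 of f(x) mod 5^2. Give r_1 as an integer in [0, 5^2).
r_1 = 9 (mod 25)

Hensel's recurrence: r_{i+1} = r_i − f(r_i)·(f′(r_i))^{-1} mod 5^{i+2}, with f′(x) = 2x. Iterate:
  r_0 = 4 (mod 5)
  r_1 = 9 (mod 25)
Final: r_1 = 9, and one checks f(r_1) ≡ 0 mod 5^2.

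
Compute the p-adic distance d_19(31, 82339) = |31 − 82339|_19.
d_19(31, 82339) = 1/6859

Step 1 — x − y = 31 − 82339 = -82308. Step 2 — v_19(-82308) = 3 (factor: -82308 = −(19^3 · 12); the sign does not affect v_p). Step 3 — |x − y|_19 = 19^{-3} = 1/6859.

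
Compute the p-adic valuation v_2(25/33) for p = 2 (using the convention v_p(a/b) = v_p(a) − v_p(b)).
v_2(25/33) = 0

Factor powers of 2 from the numerator and denominator of the reduced fraction: 25 = 2^0 · 25 and 33 = 2^0 · 33. Apply v_p(a/b) = v_p(a) − v_p(b): v_2(25/33) = 0 − 0 = 0.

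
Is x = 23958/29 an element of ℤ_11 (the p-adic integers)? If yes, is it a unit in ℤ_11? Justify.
x ∈ ℤ_11 but not a unit; v_11(x) = 3 > 0

ℤ_11 = {x ∈ ℚ_11 : v_11(x) ≥ 0} and ℤ_11^× = {x ∈ ℤ_11 : v_11(x) = 0}. Here v_11(23958/29) = v_11(num) − v_11(den) = 3; compare against these criteria.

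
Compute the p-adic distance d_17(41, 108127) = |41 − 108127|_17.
d_17(41, 108127) = 1/4913

Step 1 — x − y = 41 − 108127 = -108086. Step 2 — v_17(-108086) = 3 (factor: -108086 = −(17^3 · 22); the sign does not affect v_p). Step 3 — |x − y|_17 = 17^{-3} = 1/4913.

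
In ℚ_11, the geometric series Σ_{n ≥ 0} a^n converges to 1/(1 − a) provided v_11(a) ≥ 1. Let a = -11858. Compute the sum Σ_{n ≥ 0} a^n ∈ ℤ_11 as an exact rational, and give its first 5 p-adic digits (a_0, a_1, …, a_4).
Σ a^n = 1/(1 − a) = 1/11859;  first 5 digits = (1, 0, 1, 2, 0)

v_11(a) = 2 ≥ 1, so the series converges in ℤ_11 to 1/(1 − a) = 1/(1 − (-11858)) = 1/11859. Expand this rational in ℤ_11: compute digits iteratively via d_i = x_i mod 11, x_{i+1} = (x_i − d_i)/11. The first 5 digits are (1, 0, 1, 2, 0).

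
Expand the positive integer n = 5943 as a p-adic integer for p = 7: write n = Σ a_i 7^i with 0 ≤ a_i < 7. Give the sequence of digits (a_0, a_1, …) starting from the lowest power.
(a_0, a_1, …) = (0, 2, 2, 3, 2)

Repeated division by 7 gives the digits low-to-high: 5943 = 2·7^1 + 2·7^2 + 3·7^3 + 2·7^4. Digit sequence: (0, 2, 2, 3, 2).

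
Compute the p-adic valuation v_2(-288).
v_2(-288) = 5

v_2(n) is the largest exponent k such that 2^k divides n. Factor out: -288 = -2^5 · 9. (Sign doesn't affect v_p.) So v_2(-288) = 5.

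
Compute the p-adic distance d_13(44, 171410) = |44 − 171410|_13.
d_13(44, 171410) = 1/28561

Step 1 — x − y = 44 − 171410 = -171366. Step 2 — v_13(-171366) = 4 (factor: -171366 = −(13^4 · 6); the sign does not affect v_p). Step 3 — |x − y|_13 = 13^{-4} = 1/28561.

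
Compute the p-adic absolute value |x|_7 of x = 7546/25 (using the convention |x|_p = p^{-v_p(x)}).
|7546/25|_7 = 1/343

Step 1 — compute v_7(x) by factoring powers of 7 out of the numerator and denominator: v_7(7546/25) = 3. Step 2 — apply |x|_p = p^{-v_p(x)} = 7^{-3} = 1/343.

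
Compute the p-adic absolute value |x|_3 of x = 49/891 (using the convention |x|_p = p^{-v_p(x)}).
|49/891|_3 = 81

Step 1 — compute v_3(x) by factoring powers of 3 out of the numerator and denominator: v_3(49/891) = -4. Step 2 — apply |x|_p = p^{-v_p(x)} = 3^{4} = 81.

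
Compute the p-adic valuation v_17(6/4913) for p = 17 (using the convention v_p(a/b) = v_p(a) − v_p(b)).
v_17(6/4913) = -3

Factor powers of 17 from the numerator and denominator of the reduced fraction: 6 = 17^0 · 6 and 4913 = 17^3 · 1. Apply v_p(a/b) = v_p(a) − v_p(b): v_17(6/4913) = 0 − 3 = -3.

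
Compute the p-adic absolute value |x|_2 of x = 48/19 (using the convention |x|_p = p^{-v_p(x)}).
|48/19|_2 = 1/16

Step 1 — compute v_2(x) by factoring powers of 2 out of the numerator and denominator: v_2(48/19) = 4. Step 2 — apply |x|_p = p^{-v_p(x)} = 2^{-4} = 1/16.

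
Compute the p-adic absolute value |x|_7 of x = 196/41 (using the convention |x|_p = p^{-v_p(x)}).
|196/41|_7 = 1/49

Step 1 — compute v_7(x) by factoring powers of 7 out of the numerator and denominator: v_7(196/41) = 2. Step 2 — apply |x|_p = p^{-v_p(x)} = 7^{-2} = 1/49.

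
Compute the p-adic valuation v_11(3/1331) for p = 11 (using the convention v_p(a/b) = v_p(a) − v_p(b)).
v_11(3/1331) = -3

Factor powers of 11 from the numerator and denominator of the reduced fraction: 3 = 11^0 · 3 and 1331 = 11^3 · 1. Apply v_p(a/b) = v_p(a) − v_p(b): v_11(3/1331) = 0 − 3 = -3.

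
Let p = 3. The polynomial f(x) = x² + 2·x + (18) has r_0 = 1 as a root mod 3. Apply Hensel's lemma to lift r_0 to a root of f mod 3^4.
r_3 = 7 (mod 81)

Hensel: r_{i+1} = r_i − f(r_i)·(f′(r_i))^{-1} mod 3^{i+2}, f′(x) = 2x + 2. Iterate:
  r_0 = 1 (mod 3)
  r_1 = 7 (mod 9)
  r_2 = 7 (mod 27)
  r_3 = 7 (mod 81)
Final: r = 7 satisfies f(r) ≡ 0 mod 3^4.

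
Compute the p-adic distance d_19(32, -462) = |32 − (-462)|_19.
d_19(32, -462) = 1/19

Step 1 — x − y = 32 − (-462) = 494. Step 2 — v_19(494) = 1 (factor: 494 = (19^1 · 26); the sign does not affect v_p). Step 3 — |x − y|_19 = 19^{-1} = 1/19.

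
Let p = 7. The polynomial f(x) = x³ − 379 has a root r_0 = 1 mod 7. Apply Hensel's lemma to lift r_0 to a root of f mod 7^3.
r_2 = 29 (mod 343)

Hensel: r_{i+1} = r_i − f(r_i)/f′(r_i) mod 7^{i+2}, where f′(x) = 3x². Iterate:
  r_0 = 1 (mod 7)
  r_1 = 29 (mod 49)
  r_2 = 29 (mod 343)
Final: r = 29 with f(r) ≡ 0 mod 7^3.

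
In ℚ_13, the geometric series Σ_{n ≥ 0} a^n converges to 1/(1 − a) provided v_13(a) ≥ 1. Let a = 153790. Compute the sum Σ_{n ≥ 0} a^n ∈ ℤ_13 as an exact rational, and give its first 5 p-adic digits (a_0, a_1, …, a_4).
Σ a^n = 1/(1 − a) = -1/153789;  first 5 digits = (1, 0, 0, 5, 5)

v_13(a) = 3 ≥ 1, so the series converges in ℤ_13 to 1/(1 − a) = 1/(1 − 153790) = -1/153789. Expand this rational in ℤ_13: compute digits iteratively via d_i = x_i mod 13, x_{i+1} = (x_i − d_i)/13. The first 5 digits are (1, 0, 0, 5, 5).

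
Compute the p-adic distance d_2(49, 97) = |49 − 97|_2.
d_2(49, 97) = 1/16

Step 1 — x − y = 49 − 97 = -48. Step 2 — v_2(-48) = 4 (factor: -48 = −(2^4 · 3); the sign does not affect v_p). Step 3 — |x − y|_2 = 2^{-4} = 1/16.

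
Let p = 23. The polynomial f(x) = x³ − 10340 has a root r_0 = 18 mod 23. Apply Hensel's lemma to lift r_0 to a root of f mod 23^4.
r_3 = 233882 (mod 279841)

Hensel: r_{i+1} = r_i − f(r_i)/f′(r_i) mod 23^{i+2}, where f′(x) = 3x². Iterate:
  r_0 = 18 (mod 23)
  r_1 = 64 (mod 529)
  r_2 = 2709 (mod 12167)
  r_3 = 233882 (mod 279841)
Final: r = 233882 with f(r) ≡ 0 mod 23^4.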